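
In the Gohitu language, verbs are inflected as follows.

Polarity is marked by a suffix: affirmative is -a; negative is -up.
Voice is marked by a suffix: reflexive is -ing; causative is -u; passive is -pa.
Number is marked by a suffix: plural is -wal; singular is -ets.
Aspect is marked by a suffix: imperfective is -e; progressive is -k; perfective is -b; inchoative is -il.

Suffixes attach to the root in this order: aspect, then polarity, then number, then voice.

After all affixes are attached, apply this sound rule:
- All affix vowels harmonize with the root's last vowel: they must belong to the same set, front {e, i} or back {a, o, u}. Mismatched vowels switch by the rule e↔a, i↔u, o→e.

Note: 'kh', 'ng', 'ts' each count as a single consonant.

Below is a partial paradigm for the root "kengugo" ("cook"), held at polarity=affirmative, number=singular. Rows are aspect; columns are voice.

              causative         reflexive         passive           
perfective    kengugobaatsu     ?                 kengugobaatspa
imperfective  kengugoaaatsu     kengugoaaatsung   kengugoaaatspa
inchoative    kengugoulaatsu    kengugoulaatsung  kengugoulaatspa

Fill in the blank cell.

kengugobaatsung

Attach aspect perfective -b → kengugob.
Attach polarity affirmative -a → kengugoba.
Attach number singular -ets → kengugobaets.
Attach voice reflexive -ing → kengugobaetsing.
Apply vowel harmony: kengugobaetsing → kengugobaatsung.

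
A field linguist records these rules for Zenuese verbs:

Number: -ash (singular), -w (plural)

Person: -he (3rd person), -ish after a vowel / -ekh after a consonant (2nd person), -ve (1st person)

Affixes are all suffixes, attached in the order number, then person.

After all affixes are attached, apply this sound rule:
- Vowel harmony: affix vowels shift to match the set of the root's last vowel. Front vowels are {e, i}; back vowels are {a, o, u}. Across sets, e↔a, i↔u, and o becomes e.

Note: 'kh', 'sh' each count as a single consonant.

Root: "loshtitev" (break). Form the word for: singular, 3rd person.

loshtiteveshhe

Attach number singular -ash → loshtitevash.
Attach person 3rd person -he → loshtitevashhe.
Apply vowel harmony: loshtitevashhe → loshtiteveshhe.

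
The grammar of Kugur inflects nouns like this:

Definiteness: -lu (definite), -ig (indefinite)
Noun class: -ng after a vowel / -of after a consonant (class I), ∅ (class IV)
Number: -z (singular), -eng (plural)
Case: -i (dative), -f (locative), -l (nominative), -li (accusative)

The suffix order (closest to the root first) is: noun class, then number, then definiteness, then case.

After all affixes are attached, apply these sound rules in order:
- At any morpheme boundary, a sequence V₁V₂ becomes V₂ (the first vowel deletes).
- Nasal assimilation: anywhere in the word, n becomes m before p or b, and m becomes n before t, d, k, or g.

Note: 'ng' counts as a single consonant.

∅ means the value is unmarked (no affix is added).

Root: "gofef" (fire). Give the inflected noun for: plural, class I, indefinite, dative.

gofefofengigi

Attach noun class class I -of (after consonant 'f') → gofefof.
Attach number plural -eng → gofefofeng.
Attach definiteness indefinite -ig → gofefofengig.
Attach case dative -i → gofefofengigi.
Vowel deletion: no change.
Nasal assimilation: no change.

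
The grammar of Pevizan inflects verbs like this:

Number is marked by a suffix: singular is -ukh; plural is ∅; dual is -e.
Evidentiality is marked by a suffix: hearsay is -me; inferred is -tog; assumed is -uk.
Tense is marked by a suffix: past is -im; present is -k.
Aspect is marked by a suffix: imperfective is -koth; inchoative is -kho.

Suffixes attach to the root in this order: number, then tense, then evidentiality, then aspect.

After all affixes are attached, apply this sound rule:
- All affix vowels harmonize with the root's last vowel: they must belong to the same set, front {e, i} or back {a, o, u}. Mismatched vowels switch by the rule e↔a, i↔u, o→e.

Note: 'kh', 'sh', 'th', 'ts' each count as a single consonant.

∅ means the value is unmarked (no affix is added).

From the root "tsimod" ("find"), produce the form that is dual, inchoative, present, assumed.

tsimodakukkho

Attach number dual -e → tsimode.
Attach tense present -k → tsimodek.
Attach evidentiality assumed -uk → tsimodekuk.
Attach aspect inchoative -kho → tsimodekukkho.
Apply vowel harmony: tsimodekukkho → tsimodakukkho.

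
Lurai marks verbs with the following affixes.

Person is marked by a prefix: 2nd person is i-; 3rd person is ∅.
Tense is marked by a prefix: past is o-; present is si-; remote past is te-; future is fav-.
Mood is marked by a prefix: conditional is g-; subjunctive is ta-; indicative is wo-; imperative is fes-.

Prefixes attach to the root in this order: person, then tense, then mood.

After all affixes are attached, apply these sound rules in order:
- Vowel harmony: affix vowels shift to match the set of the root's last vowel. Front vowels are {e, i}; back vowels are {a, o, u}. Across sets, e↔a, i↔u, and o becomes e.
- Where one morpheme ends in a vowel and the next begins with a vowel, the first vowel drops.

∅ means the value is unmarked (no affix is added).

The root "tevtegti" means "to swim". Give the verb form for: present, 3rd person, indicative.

person = 3rd person: zero marking, form stays tevtegti.
Attach tense present si- → sitevtegti.
Attach mood indicative wo- → wositevtegti.
Apply vowel harmony: wositevtegti → wesitevtegti.
Vowel deletion: no change.

wesitevtegti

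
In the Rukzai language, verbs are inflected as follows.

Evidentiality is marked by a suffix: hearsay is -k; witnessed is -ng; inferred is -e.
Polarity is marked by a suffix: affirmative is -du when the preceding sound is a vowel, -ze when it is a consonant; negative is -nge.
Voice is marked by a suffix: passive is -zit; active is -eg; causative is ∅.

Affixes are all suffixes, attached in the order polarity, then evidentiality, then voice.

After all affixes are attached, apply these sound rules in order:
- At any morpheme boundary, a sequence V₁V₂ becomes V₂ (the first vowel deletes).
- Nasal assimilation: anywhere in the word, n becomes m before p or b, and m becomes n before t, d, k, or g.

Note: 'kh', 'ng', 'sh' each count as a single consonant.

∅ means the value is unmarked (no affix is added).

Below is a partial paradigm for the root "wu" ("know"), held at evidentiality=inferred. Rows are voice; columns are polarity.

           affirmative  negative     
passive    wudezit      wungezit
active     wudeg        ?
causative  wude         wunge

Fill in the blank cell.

Attach polarity negative -nge → wunge.
Attach evidentiality inferred -e → wungee.
Attach voice active -eg → wungeeeg.
Apply vowel deletion: wungeeeg → wungeg.
Nasal assimilation: no change.

wungeg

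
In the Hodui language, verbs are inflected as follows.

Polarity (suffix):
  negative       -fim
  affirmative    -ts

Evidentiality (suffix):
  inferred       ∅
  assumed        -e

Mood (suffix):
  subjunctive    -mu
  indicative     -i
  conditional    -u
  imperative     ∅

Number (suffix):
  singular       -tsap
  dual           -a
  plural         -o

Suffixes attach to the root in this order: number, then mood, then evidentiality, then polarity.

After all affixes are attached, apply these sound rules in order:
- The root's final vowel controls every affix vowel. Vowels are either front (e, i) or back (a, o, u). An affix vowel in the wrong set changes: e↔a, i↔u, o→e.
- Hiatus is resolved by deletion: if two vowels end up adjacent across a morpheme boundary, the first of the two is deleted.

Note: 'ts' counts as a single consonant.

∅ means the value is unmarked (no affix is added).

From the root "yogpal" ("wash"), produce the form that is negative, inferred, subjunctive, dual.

Attach number dual -a → yogpala.
Attach mood subjunctive -mu → yogpalamu.
evidentiality = inferred: zero marking, form stays yogpalamu.
Attach polarity negative -fim → yogpalamufim.
Apply vowel harmony: yogpalamufim → yogpalamufum.
Vowel deletion: no change.

yogpalamufum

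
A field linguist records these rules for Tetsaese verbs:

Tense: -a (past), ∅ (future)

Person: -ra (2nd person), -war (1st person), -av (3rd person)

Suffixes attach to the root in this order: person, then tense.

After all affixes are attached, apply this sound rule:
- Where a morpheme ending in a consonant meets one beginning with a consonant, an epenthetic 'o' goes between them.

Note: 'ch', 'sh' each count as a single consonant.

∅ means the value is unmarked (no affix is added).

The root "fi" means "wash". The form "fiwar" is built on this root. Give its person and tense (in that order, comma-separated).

1st person, future

Segment: fi-war.
person: -war → 1st person.
tense: ∅ → future.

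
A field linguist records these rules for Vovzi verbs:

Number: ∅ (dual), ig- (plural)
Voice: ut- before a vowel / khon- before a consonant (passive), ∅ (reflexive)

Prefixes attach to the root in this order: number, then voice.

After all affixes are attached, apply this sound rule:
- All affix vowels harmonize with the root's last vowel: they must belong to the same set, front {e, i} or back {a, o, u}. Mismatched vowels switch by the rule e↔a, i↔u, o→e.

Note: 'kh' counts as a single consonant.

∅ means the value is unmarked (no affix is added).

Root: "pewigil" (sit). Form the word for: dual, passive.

khenpewigil

number = dual: zero marking, form stays pewigil.
Attach voice passive khon- (before consonant 'p') → khonpewigil.
Apply vowel harmony: khonpewigil → khenpewigil.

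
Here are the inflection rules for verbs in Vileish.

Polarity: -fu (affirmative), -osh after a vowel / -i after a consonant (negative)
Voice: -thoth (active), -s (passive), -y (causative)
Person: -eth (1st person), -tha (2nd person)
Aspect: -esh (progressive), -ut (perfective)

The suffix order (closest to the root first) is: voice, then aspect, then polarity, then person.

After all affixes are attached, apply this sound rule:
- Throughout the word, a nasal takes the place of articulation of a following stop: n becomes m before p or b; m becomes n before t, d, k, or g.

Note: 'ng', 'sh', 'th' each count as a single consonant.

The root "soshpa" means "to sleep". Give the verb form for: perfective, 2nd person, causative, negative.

Attach voice causative -y → soshpay.
Attach aspect perfective -ut → soshpayut.
Attach polarity negative -i (after consonant 't') → soshpayuti.
Attach person 2nd person -tha → soshpayutitha.
Nasal assimilation: no change.

soshpayutitha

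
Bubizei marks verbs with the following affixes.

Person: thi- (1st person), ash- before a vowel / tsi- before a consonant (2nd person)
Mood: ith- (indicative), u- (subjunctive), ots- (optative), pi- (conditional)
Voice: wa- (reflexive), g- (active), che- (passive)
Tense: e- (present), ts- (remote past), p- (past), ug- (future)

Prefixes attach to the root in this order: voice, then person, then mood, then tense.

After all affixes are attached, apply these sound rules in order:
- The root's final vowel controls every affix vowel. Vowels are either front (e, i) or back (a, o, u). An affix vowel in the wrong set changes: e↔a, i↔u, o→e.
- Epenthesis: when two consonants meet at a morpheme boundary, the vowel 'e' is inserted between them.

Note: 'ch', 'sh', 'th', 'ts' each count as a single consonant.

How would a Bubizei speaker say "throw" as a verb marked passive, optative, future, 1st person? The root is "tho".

ugotsethuchatho

Attach voice passive che- → chetho.
Attach person 1st person thi- → thichetho.
Attach mood optative ots- → otsthichetho.
Attach tense future ug- → ugotsthichetho.
Apply vowel harmony: ugotsthichetho → ugotsthuchatho.
Apply epenthesis: ugotsthuchatho → ugotsethuchatho.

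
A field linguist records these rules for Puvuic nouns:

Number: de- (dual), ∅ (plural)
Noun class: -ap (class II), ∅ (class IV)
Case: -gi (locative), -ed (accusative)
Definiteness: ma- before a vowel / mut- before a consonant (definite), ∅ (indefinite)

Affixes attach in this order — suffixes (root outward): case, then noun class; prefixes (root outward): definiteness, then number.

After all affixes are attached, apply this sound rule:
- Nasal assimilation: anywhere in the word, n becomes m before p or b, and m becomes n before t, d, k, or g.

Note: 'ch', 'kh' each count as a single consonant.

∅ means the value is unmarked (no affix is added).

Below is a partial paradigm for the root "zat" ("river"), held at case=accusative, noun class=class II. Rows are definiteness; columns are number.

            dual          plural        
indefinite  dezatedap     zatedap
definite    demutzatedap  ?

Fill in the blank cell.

Attach definiteness definite mut- (before consonant 'z') → mutzat.
Attach case accusative -ed → mutzated.
number = plural: zero marking, form stays mutzated.
Attach noun class class II -ap → mutzatedap.
Nasal assimilation: no change.

mutzatedap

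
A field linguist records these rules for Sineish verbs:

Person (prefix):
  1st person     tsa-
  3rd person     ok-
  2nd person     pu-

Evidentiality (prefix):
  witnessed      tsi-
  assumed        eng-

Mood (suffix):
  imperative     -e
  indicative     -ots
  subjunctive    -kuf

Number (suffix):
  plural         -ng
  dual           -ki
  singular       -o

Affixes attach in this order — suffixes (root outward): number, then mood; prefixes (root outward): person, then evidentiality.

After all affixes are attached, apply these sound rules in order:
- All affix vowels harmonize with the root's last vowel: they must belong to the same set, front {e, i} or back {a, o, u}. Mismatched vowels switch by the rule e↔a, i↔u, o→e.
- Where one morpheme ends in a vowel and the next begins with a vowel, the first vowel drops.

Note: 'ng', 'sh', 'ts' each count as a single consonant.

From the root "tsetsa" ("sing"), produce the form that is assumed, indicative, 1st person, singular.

Attach number singular -o → tsetsao.
Attach person 1st person tsa- → tsatsetsao.
Attach mood indicative -ots → tsatsetsaoots.
Attach evidentiality assumed eng- → engtsatsetsaoots.
Apply vowel harmony: engtsatsetsaoots → angtsatsetsaoots.
Apply vowel deletion: angtsatsetsaoots → angtsatsetsots.

angtsatsetsots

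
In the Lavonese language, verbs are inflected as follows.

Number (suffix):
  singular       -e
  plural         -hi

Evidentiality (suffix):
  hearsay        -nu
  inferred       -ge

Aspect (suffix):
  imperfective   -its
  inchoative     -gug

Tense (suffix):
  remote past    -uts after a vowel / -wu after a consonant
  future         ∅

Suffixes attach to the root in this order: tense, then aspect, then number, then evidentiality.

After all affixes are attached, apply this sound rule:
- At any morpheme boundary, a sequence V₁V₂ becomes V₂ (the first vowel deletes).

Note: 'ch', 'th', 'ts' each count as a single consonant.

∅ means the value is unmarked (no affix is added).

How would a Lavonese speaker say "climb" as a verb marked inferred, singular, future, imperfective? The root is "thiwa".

tense = future: zero marking, form stays thiwa.
Attach aspect imperfective -its → thiwaits.
Attach number singular -e → thiwaitse.
Attach evidentiality inferred -ge → thiwaitsege.
Apply vowel deletion: thiwaitsege → thiwitsege.

thiwitsege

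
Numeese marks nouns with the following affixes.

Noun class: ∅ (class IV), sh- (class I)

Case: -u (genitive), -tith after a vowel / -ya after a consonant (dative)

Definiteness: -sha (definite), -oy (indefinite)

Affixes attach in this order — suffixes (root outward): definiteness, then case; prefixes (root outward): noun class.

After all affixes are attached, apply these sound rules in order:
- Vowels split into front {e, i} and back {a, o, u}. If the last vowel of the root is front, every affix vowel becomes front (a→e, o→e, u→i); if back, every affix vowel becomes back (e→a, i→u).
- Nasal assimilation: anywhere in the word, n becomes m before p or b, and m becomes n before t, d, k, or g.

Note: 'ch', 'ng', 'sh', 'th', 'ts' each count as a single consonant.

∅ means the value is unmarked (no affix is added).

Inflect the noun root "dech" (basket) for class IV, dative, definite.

dechshetith

Attach definiteness definite -sha → dechsha.
Attach case dative -tith (after vowel 'a') → dechshatith.
noun class = class IV: zero marking, form stays dechshatith.
Apply vowel harmony: dechshatith → dechshetith.
Nasal assimilation: no change.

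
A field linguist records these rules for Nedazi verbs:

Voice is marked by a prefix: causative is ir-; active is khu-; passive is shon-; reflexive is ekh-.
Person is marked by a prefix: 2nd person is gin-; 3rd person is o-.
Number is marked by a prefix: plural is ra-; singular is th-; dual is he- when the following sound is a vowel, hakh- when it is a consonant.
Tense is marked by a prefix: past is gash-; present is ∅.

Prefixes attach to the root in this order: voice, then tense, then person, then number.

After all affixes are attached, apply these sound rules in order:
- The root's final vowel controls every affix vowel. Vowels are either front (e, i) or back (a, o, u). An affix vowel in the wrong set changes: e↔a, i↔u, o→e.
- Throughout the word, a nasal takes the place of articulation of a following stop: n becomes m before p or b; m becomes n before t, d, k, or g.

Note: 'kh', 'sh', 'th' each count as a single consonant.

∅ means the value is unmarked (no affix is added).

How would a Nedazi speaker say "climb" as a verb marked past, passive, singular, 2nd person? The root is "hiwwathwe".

thgingeshshenhiwwathwe

Attach voice passive shon- → shonhiwwathwe.
Attach tense past gash- → gashshonhiwwathwe.
Attach person 2nd person gin- → gingashshonhiwwathwe.
Attach number singular th- → thgingashshonhiwwathwe.
Apply vowel harmony: thgingashshonhiwwathwe → thgingeshshenhiwwathwe.
Nasal assimilation: no change.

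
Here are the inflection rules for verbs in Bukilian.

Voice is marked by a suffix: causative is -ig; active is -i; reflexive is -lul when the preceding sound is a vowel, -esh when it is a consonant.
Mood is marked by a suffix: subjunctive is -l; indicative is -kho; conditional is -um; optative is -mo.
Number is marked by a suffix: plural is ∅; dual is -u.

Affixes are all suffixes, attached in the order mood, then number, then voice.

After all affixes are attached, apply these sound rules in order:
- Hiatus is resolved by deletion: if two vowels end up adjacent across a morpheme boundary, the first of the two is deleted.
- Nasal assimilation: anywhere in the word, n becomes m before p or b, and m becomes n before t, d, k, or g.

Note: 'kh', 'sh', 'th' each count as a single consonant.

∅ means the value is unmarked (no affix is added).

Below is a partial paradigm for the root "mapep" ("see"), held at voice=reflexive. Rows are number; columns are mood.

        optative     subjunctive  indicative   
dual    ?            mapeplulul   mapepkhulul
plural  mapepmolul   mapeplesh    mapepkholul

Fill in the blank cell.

Attach mood optative -mo → mapepmo.
Attach number dual -u → mapepmou.
Attach voice reflexive -lul (after vowel 'u') → mapepmoulul.
Apply vowel deletion: mapepmoulul → mapepmulul.
Nasal assimilation: no change.

mapepmulul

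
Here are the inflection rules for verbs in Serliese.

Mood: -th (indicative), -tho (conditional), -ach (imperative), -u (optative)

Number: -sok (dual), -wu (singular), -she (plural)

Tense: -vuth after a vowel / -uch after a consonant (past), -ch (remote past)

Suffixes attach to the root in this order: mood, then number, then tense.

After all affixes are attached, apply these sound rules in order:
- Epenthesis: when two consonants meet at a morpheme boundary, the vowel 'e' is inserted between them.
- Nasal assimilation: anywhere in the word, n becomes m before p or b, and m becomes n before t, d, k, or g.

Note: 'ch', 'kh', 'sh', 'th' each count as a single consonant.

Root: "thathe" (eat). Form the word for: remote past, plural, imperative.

Attach mood imperative -ach → thatheach.
Attach number plural -she → thatheachshe.
Attach tense remote past -ch → thatheachshech.
Apply epenthesis: thatheachshech → thatheacheshech.
Nasal assimilation: no change.

thatheacheshech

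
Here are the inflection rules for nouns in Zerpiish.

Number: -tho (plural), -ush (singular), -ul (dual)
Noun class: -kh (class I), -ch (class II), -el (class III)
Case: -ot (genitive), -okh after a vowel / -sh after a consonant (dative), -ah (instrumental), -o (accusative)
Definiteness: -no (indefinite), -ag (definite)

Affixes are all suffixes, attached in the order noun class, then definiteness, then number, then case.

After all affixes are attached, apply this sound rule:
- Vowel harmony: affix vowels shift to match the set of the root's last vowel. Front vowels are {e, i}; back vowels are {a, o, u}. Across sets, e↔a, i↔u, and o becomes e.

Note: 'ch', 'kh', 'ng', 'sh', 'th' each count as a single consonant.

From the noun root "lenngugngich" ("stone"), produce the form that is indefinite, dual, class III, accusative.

lenngugngichelneile

Attach noun class class III -el → lenngugngichel.
Attach definiteness indefinite -no → lenngugngichelno.
Attach number dual -ul → lenngugngichelnoul.
Attach case accusative -o → lenngugngichelnoulo.
Apply vowel harmony: lenngugngichelnoulo → lenngugngichelneile.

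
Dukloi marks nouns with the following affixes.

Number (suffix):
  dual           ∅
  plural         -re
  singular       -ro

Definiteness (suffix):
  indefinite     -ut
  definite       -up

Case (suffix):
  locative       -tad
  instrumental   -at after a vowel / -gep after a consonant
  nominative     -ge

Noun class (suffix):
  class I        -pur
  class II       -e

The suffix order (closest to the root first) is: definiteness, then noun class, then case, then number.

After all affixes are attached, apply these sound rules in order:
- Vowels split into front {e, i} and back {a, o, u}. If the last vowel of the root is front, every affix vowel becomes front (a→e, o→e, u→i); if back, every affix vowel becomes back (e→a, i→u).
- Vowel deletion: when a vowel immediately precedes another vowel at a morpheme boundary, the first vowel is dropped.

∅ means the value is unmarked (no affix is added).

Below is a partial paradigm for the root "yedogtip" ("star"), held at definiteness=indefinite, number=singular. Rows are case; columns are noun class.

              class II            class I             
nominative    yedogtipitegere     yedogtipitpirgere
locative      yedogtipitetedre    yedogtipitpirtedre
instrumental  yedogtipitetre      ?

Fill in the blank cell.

Attach definiteness indefinite -ut → yedogtiput.
Attach noun class class I -pur → yedogtiputpur.
Attach case instrumental -gep (after consonant 'r') → yedogtiputpurgep.
Attach number singular -ro → yedogtiputpurgepro.
Apply vowel harmony: yedogtiputpurgepro → yedogtipitpirgepre.
Vowel deletion: no change.

yedogtipitpirgepre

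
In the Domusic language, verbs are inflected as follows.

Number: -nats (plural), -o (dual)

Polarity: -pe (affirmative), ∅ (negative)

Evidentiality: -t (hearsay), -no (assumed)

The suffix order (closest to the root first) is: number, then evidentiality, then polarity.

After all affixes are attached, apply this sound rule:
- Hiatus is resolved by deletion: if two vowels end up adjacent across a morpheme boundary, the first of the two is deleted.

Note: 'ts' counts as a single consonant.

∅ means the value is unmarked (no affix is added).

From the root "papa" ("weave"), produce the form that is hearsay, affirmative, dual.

papotpe

Attach number dual -o → papao.
Attach evidentiality hearsay -t → papaot.
Attach polarity affirmative -pe → papaotpe.
Apply vowel deletion: papaotpe → papotpe.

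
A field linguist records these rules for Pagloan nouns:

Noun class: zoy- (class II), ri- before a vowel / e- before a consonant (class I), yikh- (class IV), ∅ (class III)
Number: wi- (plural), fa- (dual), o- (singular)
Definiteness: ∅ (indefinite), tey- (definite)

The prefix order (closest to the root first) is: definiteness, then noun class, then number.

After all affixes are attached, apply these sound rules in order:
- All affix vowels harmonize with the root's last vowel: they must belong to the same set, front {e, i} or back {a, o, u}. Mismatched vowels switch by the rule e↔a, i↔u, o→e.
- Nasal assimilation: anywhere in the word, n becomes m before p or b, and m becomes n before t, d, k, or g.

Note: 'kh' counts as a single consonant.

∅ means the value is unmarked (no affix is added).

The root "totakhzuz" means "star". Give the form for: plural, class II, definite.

wuzoytaytotakhzuz

Attach definiteness definite tey- → teytotakhzuz.
Attach noun class class II zoy- → zoyteytotakhzuz.
Attach number plural wi- → wizoyteytotakhzuz.
Apply vowel harmony: wizoyteytotakhzuz → wuzoytaytotakhzuz.
Nasal assimilation: no change.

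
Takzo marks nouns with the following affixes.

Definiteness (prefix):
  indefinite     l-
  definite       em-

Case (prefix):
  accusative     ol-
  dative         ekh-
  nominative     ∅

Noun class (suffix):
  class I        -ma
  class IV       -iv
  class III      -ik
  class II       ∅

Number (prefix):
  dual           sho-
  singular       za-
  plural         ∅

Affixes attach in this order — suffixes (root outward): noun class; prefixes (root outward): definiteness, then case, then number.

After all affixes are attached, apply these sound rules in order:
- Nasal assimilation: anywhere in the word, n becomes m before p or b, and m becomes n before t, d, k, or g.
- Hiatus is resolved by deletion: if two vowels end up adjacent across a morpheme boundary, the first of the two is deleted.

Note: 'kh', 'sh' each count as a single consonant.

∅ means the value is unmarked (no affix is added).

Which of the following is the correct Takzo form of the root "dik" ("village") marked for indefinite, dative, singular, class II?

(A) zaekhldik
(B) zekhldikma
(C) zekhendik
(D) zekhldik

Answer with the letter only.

D

Attach definiteness indefinite l- → ldik.
Attach case dative ekh- → ekhldik.
Attach number singular za- → zaekhldik.
noun class = class II: zero marking, form stays zaekhldik.
Nasal assimilation: no change.
Apply vowel deletion: zaekhldik → zekhldik.
So the correct form is zekhldik, option (D).
(B) zekhldikma is wrong: it uses class I instead of class II for noun class.
(C) zekhendik is wrong: it uses definite instead of indefinite for definiteness.
(A) zaekhldik is wrong: it fails to apply the sound rule(s).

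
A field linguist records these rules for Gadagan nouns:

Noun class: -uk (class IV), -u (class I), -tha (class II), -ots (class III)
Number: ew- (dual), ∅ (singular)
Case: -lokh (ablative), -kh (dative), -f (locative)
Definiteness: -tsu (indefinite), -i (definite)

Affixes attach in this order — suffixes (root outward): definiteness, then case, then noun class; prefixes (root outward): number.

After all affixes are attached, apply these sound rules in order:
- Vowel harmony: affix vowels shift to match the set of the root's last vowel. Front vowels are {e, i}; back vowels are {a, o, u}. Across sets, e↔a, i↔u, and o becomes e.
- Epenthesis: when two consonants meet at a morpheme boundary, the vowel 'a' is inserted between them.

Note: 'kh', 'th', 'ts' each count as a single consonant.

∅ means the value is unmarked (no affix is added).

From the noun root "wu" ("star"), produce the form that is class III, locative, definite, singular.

wuufots

Attach definiteness definite -i → wui.
number = singular: zero marking, form stays wui.
Attach case locative -f → wuif.
Attach noun class class III -ots → wuifots.
Apply vowel harmony: wuifots → wuufots.
Epenthesis: no change.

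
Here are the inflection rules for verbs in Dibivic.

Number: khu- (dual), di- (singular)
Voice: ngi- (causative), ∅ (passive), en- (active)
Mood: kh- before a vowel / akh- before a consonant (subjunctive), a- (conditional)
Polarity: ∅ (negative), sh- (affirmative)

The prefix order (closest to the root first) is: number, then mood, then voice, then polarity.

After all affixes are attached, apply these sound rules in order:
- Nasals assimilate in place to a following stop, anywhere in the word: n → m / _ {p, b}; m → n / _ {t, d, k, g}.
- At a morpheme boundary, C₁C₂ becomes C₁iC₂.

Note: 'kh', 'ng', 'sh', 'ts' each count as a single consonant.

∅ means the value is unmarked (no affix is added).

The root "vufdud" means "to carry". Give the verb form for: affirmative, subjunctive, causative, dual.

Attach number dual khu- → khuvufdud.
Attach mood subjunctive akh- (before consonant 'kh') → akhkhuvufdud.
Attach voice causative ngi- → ngiakhkhuvufdud.
Attach polarity affirmative sh- → shngiakhkhuvufdud.
Nasal assimilation: no change.
Apply epenthesis: shngiakhkhuvufdud → shingiakhikhuvufdud.

shingiakhikhuvufdud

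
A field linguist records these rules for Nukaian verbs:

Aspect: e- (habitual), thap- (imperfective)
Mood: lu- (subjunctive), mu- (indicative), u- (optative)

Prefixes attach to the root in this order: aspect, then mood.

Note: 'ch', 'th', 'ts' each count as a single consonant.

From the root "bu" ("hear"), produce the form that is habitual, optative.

Attach aspect habitual e- → ebu.
Attach mood optative u- → uebu.

uebu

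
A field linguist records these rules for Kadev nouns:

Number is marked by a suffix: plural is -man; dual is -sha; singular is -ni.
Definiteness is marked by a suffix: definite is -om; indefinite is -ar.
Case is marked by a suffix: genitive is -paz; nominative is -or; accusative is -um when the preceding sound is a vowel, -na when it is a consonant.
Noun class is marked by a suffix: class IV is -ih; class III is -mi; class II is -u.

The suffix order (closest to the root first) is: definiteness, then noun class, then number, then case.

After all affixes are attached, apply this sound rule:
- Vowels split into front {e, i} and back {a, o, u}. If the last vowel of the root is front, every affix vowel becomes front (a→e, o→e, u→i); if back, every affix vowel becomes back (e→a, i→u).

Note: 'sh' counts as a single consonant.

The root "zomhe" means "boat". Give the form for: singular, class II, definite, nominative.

Attach definiteness definite -om → zomheom.
Attach noun class class II -u → zomheomu.
Attach number singular -ni → zomheomuni.
Attach case nominative -or → zomheomunior.
Apply vowel harmony: zomheomunior → zomheeminier.

zomheeminier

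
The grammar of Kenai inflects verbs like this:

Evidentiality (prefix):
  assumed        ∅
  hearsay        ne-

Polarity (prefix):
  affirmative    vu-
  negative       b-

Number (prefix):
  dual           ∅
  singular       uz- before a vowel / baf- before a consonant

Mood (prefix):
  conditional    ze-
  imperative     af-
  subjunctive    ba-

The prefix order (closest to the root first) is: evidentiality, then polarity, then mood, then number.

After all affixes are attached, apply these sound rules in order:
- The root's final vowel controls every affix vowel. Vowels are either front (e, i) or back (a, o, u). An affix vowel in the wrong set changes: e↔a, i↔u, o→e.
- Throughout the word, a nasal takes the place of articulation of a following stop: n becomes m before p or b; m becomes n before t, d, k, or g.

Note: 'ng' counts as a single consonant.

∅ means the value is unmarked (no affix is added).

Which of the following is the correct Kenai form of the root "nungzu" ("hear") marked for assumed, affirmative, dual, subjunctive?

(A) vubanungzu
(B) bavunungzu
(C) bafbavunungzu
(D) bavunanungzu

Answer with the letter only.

B

evidentiality = assumed: zero marking, form stays nungzu.
Attach polarity affirmative vu- → vunungzu.
Attach mood subjunctive ba- → bavunungzu.
number = dual: zero marking, form stays bavunungzu.
Vowel harmony: no change.
Nasal assimilation: no change.
So the correct form is bavunungzu, option (B).
(A) vubanungzu is wrong: it has the affixes in the wrong order.
(C) bafbavunungzu is wrong: it uses singular instead of dual for number.
(D) bavunanungzu is wrong: it uses hearsay instead of assumed for evidentiality.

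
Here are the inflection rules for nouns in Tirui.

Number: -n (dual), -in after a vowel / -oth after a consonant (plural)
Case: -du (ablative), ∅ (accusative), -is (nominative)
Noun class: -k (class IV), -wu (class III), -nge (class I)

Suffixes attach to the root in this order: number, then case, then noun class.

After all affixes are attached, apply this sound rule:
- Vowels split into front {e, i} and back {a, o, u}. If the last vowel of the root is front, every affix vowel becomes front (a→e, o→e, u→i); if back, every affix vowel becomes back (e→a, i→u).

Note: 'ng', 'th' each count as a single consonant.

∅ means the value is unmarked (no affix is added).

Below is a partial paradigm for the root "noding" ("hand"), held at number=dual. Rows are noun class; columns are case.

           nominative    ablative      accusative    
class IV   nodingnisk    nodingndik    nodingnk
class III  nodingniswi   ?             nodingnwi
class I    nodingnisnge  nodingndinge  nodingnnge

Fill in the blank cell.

Attach number dual -n → nodingn.
Attach case ablative -du → nodingndu.
Attach noun class class III -wu → nodingnduwu.
Apply vowel harmony: nodingnduwu → nodingndiwi.

nodingndiwi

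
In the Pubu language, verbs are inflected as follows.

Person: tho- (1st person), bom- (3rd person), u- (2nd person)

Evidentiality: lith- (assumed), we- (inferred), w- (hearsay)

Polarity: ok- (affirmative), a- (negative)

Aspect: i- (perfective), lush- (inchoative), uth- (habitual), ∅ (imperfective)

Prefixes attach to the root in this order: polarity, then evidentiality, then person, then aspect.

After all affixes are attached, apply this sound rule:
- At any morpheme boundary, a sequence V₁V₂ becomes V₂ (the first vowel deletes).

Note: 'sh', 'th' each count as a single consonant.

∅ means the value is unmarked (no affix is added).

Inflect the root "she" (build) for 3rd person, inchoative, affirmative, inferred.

Attach polarity affirmative ok- → okshe.
Attach evidentiality inferred we- → weokshe.
Attach person 3rd person bom- → bomweokshe.
Attach aspect inchoative lush- → lushbomweokshe.
Apply vowel deletion: lushbomweokshe → lushbomwokshe.

lushbomwokshe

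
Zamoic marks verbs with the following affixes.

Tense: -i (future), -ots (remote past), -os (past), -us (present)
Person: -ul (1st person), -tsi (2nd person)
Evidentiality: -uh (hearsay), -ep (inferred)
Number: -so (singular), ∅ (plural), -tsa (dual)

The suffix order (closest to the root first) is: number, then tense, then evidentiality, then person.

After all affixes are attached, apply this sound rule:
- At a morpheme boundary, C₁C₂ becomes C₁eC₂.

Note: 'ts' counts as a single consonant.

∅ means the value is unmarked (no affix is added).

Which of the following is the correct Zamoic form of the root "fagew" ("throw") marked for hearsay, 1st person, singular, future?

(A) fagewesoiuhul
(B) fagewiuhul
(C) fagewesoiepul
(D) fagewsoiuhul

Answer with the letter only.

Attach number singular -so → fagewso.
Attach tense future -i → fagewsoi.
Attach evidentiality hearsay -uh → fagewsoiuh.
Attach person 1st person -ul → fagewsoiuhul.
Apply epenthesis: fagewsoiuhul → fagewesoiuhul.
So the correct form is fagewesoiuhul, option (A).
(C) fagewesoiepul is wrong: it uses inferred instead of hearsay for evidentiality.
(B) fagewiuhul is wrong: it uses plural instead of singular for number.
(D) fagewsoiuhul is wrong: it fails to apply the sound rule(s).

A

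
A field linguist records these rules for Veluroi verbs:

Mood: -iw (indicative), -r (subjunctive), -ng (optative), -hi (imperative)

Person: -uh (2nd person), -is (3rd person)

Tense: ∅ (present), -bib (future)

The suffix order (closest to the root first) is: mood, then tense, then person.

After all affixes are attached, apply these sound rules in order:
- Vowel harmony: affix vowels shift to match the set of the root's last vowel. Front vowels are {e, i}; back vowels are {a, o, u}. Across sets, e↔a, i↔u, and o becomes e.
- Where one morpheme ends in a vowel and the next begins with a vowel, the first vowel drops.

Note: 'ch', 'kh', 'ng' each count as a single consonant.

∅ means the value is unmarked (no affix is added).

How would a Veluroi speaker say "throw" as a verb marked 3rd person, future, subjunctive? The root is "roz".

rozrbubus

Attach mood subjunctive -r → rozr.
Attach tense future -bib → rozrbib.
Attach person 3rd person -is → rozrbibis.
Apply vowel harmony: rozrbibis → rozrbubus.
Vowel deletion: no change.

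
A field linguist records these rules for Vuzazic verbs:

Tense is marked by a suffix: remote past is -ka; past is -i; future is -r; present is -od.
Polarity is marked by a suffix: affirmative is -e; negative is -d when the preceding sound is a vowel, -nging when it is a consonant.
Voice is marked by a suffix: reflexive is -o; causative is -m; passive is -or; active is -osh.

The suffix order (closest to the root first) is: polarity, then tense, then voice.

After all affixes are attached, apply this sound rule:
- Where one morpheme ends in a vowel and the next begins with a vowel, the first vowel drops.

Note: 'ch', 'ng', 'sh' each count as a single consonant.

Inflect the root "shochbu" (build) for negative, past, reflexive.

Attach polarity negative -d (after vowel 'u') → shochbud.
Attach tense past -i → shochbudi.
Attach voice reflexive -o → shochbudio.
Apply vowel deletion: shochbudio → shochbudo.

shochbudo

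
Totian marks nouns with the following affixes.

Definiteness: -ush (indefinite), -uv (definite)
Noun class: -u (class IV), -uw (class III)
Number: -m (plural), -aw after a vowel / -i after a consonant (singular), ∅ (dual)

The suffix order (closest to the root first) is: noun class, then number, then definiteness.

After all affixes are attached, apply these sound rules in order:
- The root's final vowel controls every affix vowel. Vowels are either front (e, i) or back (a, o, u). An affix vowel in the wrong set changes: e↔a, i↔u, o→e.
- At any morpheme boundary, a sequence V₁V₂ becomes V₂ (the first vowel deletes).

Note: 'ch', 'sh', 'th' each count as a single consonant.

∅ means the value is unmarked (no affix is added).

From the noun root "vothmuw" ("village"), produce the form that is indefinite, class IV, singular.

vothmuwawush

Attach noun class class IV -u → vothmuwu.
Attach number singular -aw (after vowel 'u') → vothmuwuaw.
Attach definiteness indefinite -ush → vothmuwuawush.
Vowel harmony: no change.
Apply vowel deletion: vothmuwuawush → vothmuwawush.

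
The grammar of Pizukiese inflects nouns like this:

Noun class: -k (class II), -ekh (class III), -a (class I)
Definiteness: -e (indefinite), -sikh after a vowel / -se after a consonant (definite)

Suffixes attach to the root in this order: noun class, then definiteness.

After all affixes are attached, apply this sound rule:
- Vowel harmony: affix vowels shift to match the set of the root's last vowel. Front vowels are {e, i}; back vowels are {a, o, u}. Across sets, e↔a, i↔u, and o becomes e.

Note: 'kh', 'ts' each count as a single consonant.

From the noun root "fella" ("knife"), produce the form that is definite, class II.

fellaksa

Attach noun class class II -k → fellak.
Attach definiteness definite -se (after consonant 'k') → fellakse.
Apply vowel harmony: fellakse → fellaksa.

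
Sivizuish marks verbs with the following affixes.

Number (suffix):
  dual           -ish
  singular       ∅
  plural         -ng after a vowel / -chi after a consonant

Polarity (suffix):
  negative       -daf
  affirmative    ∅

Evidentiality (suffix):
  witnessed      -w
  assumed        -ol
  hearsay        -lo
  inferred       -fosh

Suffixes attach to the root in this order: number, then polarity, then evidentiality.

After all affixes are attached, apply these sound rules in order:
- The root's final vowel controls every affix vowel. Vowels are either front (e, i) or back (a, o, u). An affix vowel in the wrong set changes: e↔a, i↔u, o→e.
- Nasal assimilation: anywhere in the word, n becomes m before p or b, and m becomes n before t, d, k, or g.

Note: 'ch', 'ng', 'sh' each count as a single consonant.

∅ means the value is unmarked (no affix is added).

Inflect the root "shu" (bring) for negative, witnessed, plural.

Attach number plural -ng (after vowel 'u') → shung.
Attach polarity negative -daf → shungdaf.
Attach evidentiality witnessed -w → shungdafw.
Vowel harmony: no change.
Nasal assimilation: no change.

shungdafw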